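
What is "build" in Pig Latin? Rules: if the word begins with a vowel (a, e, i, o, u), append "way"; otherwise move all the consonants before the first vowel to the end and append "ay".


Word: "build"
Starts with consonant(s) → move to end, add 'ay'
Consonant cluster: "b"
Pig Latin = "uildbay"


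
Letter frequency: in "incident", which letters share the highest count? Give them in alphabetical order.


Word: "incident"
Letter counts:
  'c': 1
  'd': 1
  'e': 1
  'i': 2
  'n': 2
  't': 1
Maximum count = 2
Most frequent = 'i', 'n' (2 times each)


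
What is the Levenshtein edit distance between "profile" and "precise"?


Word 1: "profile" (length 7)
Word 2: "precise" (length 7)
One optimal edit sequence (insert/delete/substitute each cost 1):
  1. keep 'p'
  2. keep 'r'
  3. substitute 'o' -> 'e'  (+1)
  4. substitute 'f' -> 'c'  (+1)
  5. keep 'i'
  6. substitute 'l' -> 's'  (+1)
  7. keep 'e'
Total edit operations: 3
Edit distance = 3


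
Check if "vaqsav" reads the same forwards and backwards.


Word: "vaqsav"
Reversed: "vasqav"
Forward == Backward? vaqsav != vasqav
Palindrome = No


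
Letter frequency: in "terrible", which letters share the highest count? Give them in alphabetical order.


Word: "terrible"
Letter counts:
  'b': 1
  'e': 2
  'i': 1
  'l': 1
  'r': 2
  't': 1
Maximum count = 2
Most frequent = 'e', 'r' (2 times each)


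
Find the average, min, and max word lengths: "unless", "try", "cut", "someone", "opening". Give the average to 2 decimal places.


Lengths: "unless"=6, "try"=3, "cut"=3, "someone"=7, "opening"=7
Sum = 26, Count = 5
Average = 26/5 = 5.20
= avg=5.20, min=3, max=7


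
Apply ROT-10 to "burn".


Word: "burn"
Shift: 10
Each letter → (letter + shift) mod 26:
  'b' (1) + 10 = 11 → 'l'
  'u' (20) + 10 = 4 → 'e'
  'r' (17) + 10 = 1 → 'b'
  'n' (13) + 10 = 23 → 'x'
Result = "lebx"


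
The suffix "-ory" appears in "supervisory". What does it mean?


Suffix: -ory
Example: supervisory (supervise + -ory, with a spelling change)
Meaning = relating to / place for


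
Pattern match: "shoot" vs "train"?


Pattern of "shoot": [0, 1, 2, 2, 3]
Pattern of "train": [0, 1, 2, 3, 4]
Patterns do not match
Same pattern = No


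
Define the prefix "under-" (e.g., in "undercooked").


Prefix: under-
Example: undercooked (under- + cooked)
Meaning = insufficient


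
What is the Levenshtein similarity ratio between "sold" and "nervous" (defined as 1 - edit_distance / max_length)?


Word 1: "sold" (length 4)
Word 2: "nervous" (length 7)
One optimal edit sequence:
  1. insert 'n'  (+1)
  2. insert 'e'  (+1)
  3. insert 'r'  (+1)
  4. substitute 's' -> 'v'  (+1)
  5. keep 'o'
  6. substitute 'l' -> 'u'  (+1)
  7. substitute 'd' -> 's'  (+1)
Edit distance = 6
Max length = max(4, 7) = 7
Similarity = 1 - 6/7
= 0.1429


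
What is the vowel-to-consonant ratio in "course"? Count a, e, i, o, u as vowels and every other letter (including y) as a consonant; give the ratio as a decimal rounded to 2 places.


Word: "course"
Vowels (a,e,i,o,u): 3
Consonants: 3
Ratio = 3/3
= 1.00


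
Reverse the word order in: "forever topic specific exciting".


Original: "forever topic specific exciting"
Words (1..n): forever | topic | specific | exciting
Reversed (n..1): exciting | specific | topic | forever
Result = "exciting specific topic forever"


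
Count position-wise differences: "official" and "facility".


Comparing character by character (same length = 8):
  Pos 0: 'o' vs 'f' !=
  Pos 1: 'f' vs 'a' !=
  Pos 2: 'f' vs 'c' !=
  Pos 3: 'i' vs 'i' =
  Pos 4: 'c' vs 'l' !=
  Pos 5: 'i' vs 'i' =
  Pos 6: 'a' vs 't' !=
  Pos 7: 'l' vs 'y' !=
Hamming distance = 6


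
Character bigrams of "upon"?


Word: "upon" (length 4)
Number of bigrams = 4 - 2 + 1 = 3
  Position 0: "up"
  Position 1: "po"
  Position 2: "on"
Bigrams = "up", "po", "on"


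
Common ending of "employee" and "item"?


Word 1: "employee"
Word 2: "item"
Comparing from end:
  Pos -1: 'e' != 'm' (stop)
LCS = "" (length 0)


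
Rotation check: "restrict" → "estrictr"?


Word: "restrict", Candidate: "estrictr"
Method: check if candidate is substring of word+word
"restrictrestrict" contains "estrictr"? Yes
Is rotation = Yes


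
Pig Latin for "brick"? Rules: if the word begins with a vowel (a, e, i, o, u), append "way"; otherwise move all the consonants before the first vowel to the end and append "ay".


Word: "brick"
Starts with consonant(s) → move to end, add 'ay'
Consonant cluster: "br"
Pig Latin = "ickbray"


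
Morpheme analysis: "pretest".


Word: "pretest"
Morphemes: pre- / test
Each morpheme carries meaning
= 2 morphemes


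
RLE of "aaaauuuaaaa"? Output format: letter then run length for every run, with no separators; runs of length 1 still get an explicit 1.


String: "aaaauuuaaaa"
Scanning for consecutive runs:
  'a' x 4
  'u' x 3
  'a' x 4
RLE = "a4u3a4"


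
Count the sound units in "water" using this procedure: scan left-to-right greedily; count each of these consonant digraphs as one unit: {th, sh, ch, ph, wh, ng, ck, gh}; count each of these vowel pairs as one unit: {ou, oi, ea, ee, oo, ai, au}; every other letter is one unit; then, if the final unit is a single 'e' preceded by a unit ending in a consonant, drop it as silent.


Word: "water" (5 letters)
Left-to-right scan:
  [1] 'w' (letter)
  [2] 'a' (letter)
  [3] 't' (letter)
  [4] 'e' (letter)
  [5] 'r' (letter)
Units from scan: 5
Sound units = 5 units


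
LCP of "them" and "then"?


Word 1: "them"
Word 2: "then"
Comparing from start:
  Pos 0: 't' == 't'
  Pos 1: 'h' == 'h'
  Pos 2: 'e' == 'e'
  Pos 3: 'm' != 'n' (stop)
LCP = "the" (length 3)


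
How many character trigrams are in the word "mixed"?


Word: "mixed" (length 5)
Number of 3-grams = length - 3 + 1 = 5 - 3 + 1
= 3


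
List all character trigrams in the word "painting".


Word: "painting" (length 8)
Number of trigrams = 8 - 3 + 1 = 6
  Position 0: "pai"
  Position 1: "ain"
  Position 2: "int"
  Position 3: "nti"
  Position 4: "tin"
  Position 5: "ing"
Trigrams = "pai", "ain", "int", "nti", "tin", "ing"


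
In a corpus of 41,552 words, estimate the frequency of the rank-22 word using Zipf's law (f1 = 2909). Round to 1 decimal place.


Zipf's law: f(r) = f(1) / r
f(1) = 2909
f(22) = 2909 / 22
= 132.2 occurrences


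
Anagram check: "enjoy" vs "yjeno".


Word 1: "enjoy" → sorted: ejnoy
Word 2: "yjeno" → sorted: ejnoy
Same letters? ejnoy == ejnoy
Anagram = Yes


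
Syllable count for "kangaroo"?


Word: "kangaroo"
Syllable breakdown: kan / ga / roo
Counting: 3 parts
= 3 syllables


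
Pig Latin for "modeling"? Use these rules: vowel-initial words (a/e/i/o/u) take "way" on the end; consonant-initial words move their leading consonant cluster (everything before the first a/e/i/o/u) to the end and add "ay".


Word: "modeling"
Starts with consonant(s) → move to end, add 'ay'
Consonant cluster: "m"
Pig Latin = "odelingmay"


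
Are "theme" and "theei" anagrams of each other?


Word 1: "theme" → sorted: eehmt
Word 2: "theei" → sorted: eehit
Same letters? eehmt != eehit
Anagram = No


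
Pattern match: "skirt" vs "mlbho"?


Pattern of "skirt": [0, 1, 2, 3, 4]
Pattern of "mlbho": [0, 1, 2, 3, 4]
Patterns match
Same pattern = Yes


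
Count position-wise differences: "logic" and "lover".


Comparing character by character (same length = 5):
  Pos 0: 'l' vs 'l' =
  Pos 1: 'o' vs 'o' =
  Pos 2: 'g' vs 'v' !=
  Pos 3: 'i' vs 'e' !=
  Pos 4: 'c' vs 'r' !=
Hamming distance = 3


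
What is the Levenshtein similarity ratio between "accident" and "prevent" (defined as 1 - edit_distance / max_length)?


Word 1: "accident" (length 8)
Word 2: "prevent" (length 7)
One optimal edit sequence:
  1. delete 'a'  (+1)
  2. substitute 'c' -> 'p'  (+1)
  3. substitute 'c' -> 'r'  (+1)
  4. substitute 'i' -> 'e'  (+1)
  5. substitute 'd' -> 'v'  (+1)
  6. keep 'e'
  7. keep 'n'
  8. keep 't'
Edit distance = 5
Max length = max(8, 7) = 8
Similarity = 1 - 5/8
= 0.3750


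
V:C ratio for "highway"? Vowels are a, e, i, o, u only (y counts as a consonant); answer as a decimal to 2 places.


Word: "highway"
Vowels (a,e,i,o,u): 2
Consonants: 5
Ratio = 2/5
= 0.40


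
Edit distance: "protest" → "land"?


Word 1: "protest" (length 7)
Word 2: "land" (length 4)
One optimal edit sequence (insert/delete/substitute each cost 1):
  1. delete 'p'  (+1)
  2. delete 'r'  (+1)
  3. delete 'o'  (+1)
  4. substitute 't' -> 'l'  (+1)
  5. substitute 'e' -> 'a'  (+1)
  6. substitute 's' -> 'n'  (+1)
  7. substitute 't' -> 'd'  (+1)
Total edit operations: 7
Edit distance = 7


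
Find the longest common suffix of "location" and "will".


Word 1: "location"
Word 2: "will"
Comparing from end:
  Pos -1: 'n' != 'l' (stop)
LCS = "" (length 0)


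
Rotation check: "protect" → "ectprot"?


Word: "protect", Candidate: "ectprot"
Method: check if candidate is substring of word+word
"protectprotect" contains "ectprot"? Yes
Is rotation = Yes


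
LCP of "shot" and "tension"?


Word 1: "shot"
Word 2: "tension"
Comparing from start:
  Pos 0: 's' != 't' (stop)
LCP = "" (length 0)


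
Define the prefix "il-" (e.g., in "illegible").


Prefix: il-
Example: illegible = il- + legible
Meaning = not


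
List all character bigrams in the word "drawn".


Word: "drawn" (length 5)
Number of bigrams = 5 - 2 + 1 = 4
  Position 0: "dr"
  Position 1: "ra"
  Position 2: "aw"
  Position 3: "wn"
Bigrams = "dr", "ra", "aw", "wn"


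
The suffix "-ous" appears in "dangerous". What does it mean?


Suffix: -ous
As in: dangerous -> danger + -ous
Meaning = having quality of


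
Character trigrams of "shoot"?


Word: "shoot" (length 5)
Number of trigrams = 5 - 3 + 1 = 3
  Position 0: "sho"
  Position 1: "hoo"
  Position 2: "oot"
Trigrams = "sho", "hoo", "oot"


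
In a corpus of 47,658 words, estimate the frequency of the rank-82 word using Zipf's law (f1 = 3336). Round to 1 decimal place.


Zipf's law: f(r) = f(1) / r
f(1) = 3336
f(82) = 3336 / 82
= 40.7 occurrences


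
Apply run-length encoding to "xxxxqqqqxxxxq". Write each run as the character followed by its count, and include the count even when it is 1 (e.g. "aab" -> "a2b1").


String: "xxxxqqqqxxxxq"
Scanning for consecutive runs:
  'x' x 4
  'q' x 4
  'x' x 4
  'q' x 1
RLE = "x4q4x4q1"


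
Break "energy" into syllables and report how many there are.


Word: "energy"
Syllable breakdown: en | er | gy
Counting: 3 parts
= 3 syllables


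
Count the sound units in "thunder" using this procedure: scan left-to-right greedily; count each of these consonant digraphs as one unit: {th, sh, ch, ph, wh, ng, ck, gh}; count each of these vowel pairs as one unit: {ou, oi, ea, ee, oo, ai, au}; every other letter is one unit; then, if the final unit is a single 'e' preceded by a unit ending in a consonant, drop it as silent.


Word: "thunder" (7 letters)
Left-to-right scan:
  1. 'th' (digraph)
  2. 'u' (letter)
  3. 'n' (letter)
  4. 'd' (letter)
  5. 'e' (letter)
  6. 'r' (letter)
Units from scan: 6
Sound units = 6 units


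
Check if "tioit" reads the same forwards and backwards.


Word: "tioit"
Reversed: "tioit"
Forward == Backward? tioit == tioit
Palindrome = Yes


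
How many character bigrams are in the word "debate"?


Word: "debate" (length 6)
Number of 2-grams = length - 2 + 1 = 6 - 2 + 1
= 5


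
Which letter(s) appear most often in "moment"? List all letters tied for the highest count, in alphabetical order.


Word: "moment"
Letter counts:
  'e': 1
  'm': 2
  'n': 1
  'o': 1
  't': 1
Maximum count = 2
Most frequent = 'm' (2 times each)


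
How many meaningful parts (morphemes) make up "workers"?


Word: "workers"
Morphemes: work | -er | -s
Each morpheme carries meaning
= 3 morphemes


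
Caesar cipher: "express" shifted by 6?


Word: "express"
Shift: 6
Each letter → (letter + shift) mod 26:
  'e' (4) + 6 = 10 → 'k'
  'x' (23) + 6 = 3 → 'd'
  'p' (15) + 6 = 21 → 'v'
  'r' (17) + 6 = 23 → 'x'
  'e' (4) + 6 = 10 → 'k'
  's' (18) + 6 = 24 → 'y'
  's' (18) + 6 = 24 → 'y'
Result = "kdvxkyy"


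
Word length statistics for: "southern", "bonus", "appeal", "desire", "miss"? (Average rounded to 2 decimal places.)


Lengths: "southern"=8, "bonus"=5, "appeal"=6, "desire"=6, "miss"=4
Sum = 29, Count = 5
Average = 29/5 = 5.80
= avg=5.80, min=4, max=8


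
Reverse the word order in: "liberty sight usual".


Original: "liberty sight usual"
Words (1..n): liberty | sight | usual
Reversed (n..1): usual | sight | liberty
Result = "usual sight liberty"


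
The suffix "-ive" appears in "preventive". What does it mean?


Suffix: -ive
As in: preventive -> prevent + -ive
Meaning = tending to


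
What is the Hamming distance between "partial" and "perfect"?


Comparing character by character (same length = 7):
  Pos 0: 'p' vs 'p' =
  Pos 1: 'a' vs 'e' !=
  Pos 2: 'r' vs 'r' =
  Pos 3: 't' vs 'f' !=
  Pos 4: 'i' vs 'e' !=
  Pos 5: 'a' vs 'c' !=
  Pos 6: 'l' vs 't' !=
Hamming distance = 5


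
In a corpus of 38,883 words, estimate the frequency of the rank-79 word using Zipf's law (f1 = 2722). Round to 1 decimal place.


Zipf's law: f(r) = f(1) / r
f(1) = 2722
f(79) = 2722 / 79
= 34.5 occurrences


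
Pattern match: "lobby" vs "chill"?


Pattern of "lobby": [0, 1, 2, 2, 3]
Pattern of "chill": [0, 1, 2, 3, 3]
Patterns do not match
Same pattern = No


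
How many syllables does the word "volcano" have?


Word: "volcano"
Syllable breakdown: vol · ca · no
Counting: 3 parts
= 3 syllables


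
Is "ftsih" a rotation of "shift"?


Word: "shift", Candidate: "ftsih"
Method: check if candidate is substring of word+word
"shiftshift" contains "ftsih"? No
Is rotation = No


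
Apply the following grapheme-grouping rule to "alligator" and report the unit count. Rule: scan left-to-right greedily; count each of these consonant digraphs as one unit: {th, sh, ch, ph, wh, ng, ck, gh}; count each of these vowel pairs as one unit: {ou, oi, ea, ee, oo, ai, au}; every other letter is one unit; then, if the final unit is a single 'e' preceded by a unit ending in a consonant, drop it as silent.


Word: "alligator" (9 letters)
Left-to-right scan:
  [1] 'a' (letter)
  [2] 'l' (letter)
  [3] 'l' (letter)
  [4] 'i' (letter)
  [5] 'g' (letter)
  [6] 'a' (letter)
  [7] 't' (letter)
  [8] 'o' (letter)
  [9] 'r' (letter)
Units from scan: 9
Sound units = 9 units


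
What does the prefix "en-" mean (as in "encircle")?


Prefix: en-
Example: encircle (en- + circle)
Meaning = cause to / put into


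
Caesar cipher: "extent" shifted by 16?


Word: "extent"
Shift: 16
Each letter → (letter + shift) mod 26:
  'e' (4) + 16 = 20 → 'u'
  'x' (23) + 16 = 13 → 'n'
  't' (19) + 16 = 9 → 'j'
  'e' (4) + 16 = 20 → 'u'
  'n' (13) + 16 = 3 → 'd'
  't' (19) + 16 = 9 → 'j'
Result = "unjudj"


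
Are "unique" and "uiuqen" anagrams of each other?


Word 1: "unique" → sorted: einquu
Word 2: "uiuqen" → sorted: einquu
Same letters? einquu == einquu
Anagram = Yes


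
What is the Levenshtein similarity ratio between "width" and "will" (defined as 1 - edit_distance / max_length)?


Word 1: "width" (length 5)
Word 2: "will" (length 4)
One optimal edit sequence:
  1. keep 'w'
  2. keep 'i'
  3. delete 'd'  (+1)
  4. substitute 't' -> 'l'  (+1)
  5. substitute 'h' -> 'l'  (+1)
Edit distance = 3
Max length = max(5, 4) = 5
Similarity = 1 - 3/5
= 0.4000


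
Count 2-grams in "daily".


Word: "daily" (length 5)
Number of 2-grams = length - 2 + 1 = 5 - 2 + 1
= 4


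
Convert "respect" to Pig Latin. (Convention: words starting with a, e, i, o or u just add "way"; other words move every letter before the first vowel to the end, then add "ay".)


Word: "respect"
Starts with consonant(s) → move to end, add 'ay'
Consonant cluster: "r"
Pig Latin = "espectray"


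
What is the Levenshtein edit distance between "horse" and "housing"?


Word 1: "horse" (length 5)
Word 2: "housing" (length 7)
One optimal edit sequence (insert/delete/substitute each cost 1):
  1. keep 'h'
  2. keep 'o'
  3. substitute 'r' -> 'u'  (+1)
  4. keep 's'
  5. insert 'i'  (+1)
  6. insert 'n'  (+1)
  7. substitute 'e' -> 'g'  (+1)
Total edit operations: 4
Edit distance = 4


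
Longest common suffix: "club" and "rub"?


Word 1: "club"
Word 2: "rub"
Comparing from end:
  Pos -1: 'b' == 'b'
  Pos -2: 'u' == 'u'
  Pos -3: 'l' != 'r' (stop)
LCS = "ub" (length 2)


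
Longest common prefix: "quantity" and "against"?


Word 1: "quantity"
Word 2: "against"
Comparing from start:
  Pos 0: 'q' != 'a' (stop)
LCP = "" (length 0)


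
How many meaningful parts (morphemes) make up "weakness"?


Word: "weakness"
Morphemes: weak / -ness
Each morpheme carries meaning
= 2 morphemes


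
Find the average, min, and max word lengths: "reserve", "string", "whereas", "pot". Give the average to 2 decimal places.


Lengths: "reserve"=7, "string"=6, "whereas"=7, "pot"=3
Sum = 23, Count = 4
Average = 23/4 = 5.75
= avg=5.75, min=3, max=7


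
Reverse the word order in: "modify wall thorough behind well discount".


Original: "modify wall thorough behind well discount"
Words (1..n): modify | wall | thorough | behind | well | discount
Reversed (n..1): discount | well | behind | thorough | wall | modify
Result = "discount well behind thorough wall modify"


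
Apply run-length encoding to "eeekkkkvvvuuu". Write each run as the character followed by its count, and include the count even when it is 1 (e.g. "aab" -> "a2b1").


String: "eeekkkkvvvuuu"
Scanning for consecutive runs:
  'e' x 3
  'k' x 4
  'v' x 3
  'u' x 3
RLE = "e3k4v3u3"


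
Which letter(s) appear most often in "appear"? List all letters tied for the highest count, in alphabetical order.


Word: "appear"
Letter counts:
  'a': 2
  'e': 1
  'p': 2
  'r': 1
Maximum count = 2
Most frequent = 'a', 'p' (2 times each)


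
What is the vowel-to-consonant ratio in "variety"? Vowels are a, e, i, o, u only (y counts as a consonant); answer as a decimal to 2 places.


Word: "variety"
Vowels (a,e,i,o,u): 3
Consonants: 4
Ratio = 3/4
= 0.75


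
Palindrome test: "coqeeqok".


Word: "coqeeqok"
Reversed: "koqeeqoc"
Forward == Backward? coqeeqok != koqeeqoc
Palindrome = No


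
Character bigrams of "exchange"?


Word: "exchange" (length 8)
Number of bigrams = 8 - 2 + 1 = 7
  Position 0: "ex"
  Position 1: "xc"
  Position 2: "ch"
  Position 3: "ha"
  Position 4: "an"
  Position 5: "ng"
  Position 6: "ge"
Bigrams = "ex", "xc", "ch", "ha", "an", "ng", "ge"


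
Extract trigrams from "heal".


Word: "heal" (length 4)
Number of trigrams = 4 - 3 + 1 = 2
  Position 0: "hea"
  Position 1: "eal"
Trigrams = "hea", "eal"


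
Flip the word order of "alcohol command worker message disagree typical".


Original: "alcohol command worker message disagree typical"
Words (1..n): alcohol | command | worker | message | disagree | typical
Reversed (n..1): typical | disagree | message | worker | command | alcohol
Result = "typical disagree message worker command alcohol"


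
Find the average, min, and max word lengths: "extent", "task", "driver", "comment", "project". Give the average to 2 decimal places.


Lengths: "extent"=6, "task"=4, "driver"=6, "comment"=7, "project"=7
Sum = 30, Count = 5
Average = 30/5 = 6.00
= avg=6.00, min=4, max=7


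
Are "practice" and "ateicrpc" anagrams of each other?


Word 1: "practice" → sorted: acceiprt
Word 2: "ateicrpc" → sorted: acceiprt
Same letters? acceiprt == acceiprt
Anagram = Yes


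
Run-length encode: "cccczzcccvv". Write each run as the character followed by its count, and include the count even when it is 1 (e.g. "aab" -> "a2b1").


String: "cccczzcccvv"
Scanning for consecutive runs:
  'c' x 4
  'z' x 2
  'c' x 3
  'v' x 2
RLE = "c4z2c3v2"


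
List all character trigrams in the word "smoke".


Word: "smoke" (length 5)
Number of trigrams = 5 - 3 + 1 = 3
  Position 0: "smo"
  Position 1: "mok"
  Position 2: "oke"
Trigrams = "smo", "mok", "oke"


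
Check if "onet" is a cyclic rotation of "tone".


Word: "tone", Candidate: "onet"
Method: check if candidate is substring of word+word
"tonetone" contains "onet"? Yes
Is rotation = Yes


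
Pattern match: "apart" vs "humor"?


Pattern of "apart": [0, 1, 0, 2, 3]
Pattern of "humor": [0, 1, 2, 3, 4]
Patterns do not match
Same pattern = No


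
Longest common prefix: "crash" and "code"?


Word 1: "crash"
Word 2: "code"
Comparing from start:
  Pos 0: 'c' == 'c'
  Pos 1: 'r' != 'o' (stop)
LCP = "c" (length 1)


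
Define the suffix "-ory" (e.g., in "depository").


Suffix: -ory
As in: depository -> deposit + -ory
Meaning = relating to / place for


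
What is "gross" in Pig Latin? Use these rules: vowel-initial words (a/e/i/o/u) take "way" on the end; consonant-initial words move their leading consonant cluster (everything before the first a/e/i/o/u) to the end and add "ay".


Word: "gross"
Starts with consonant(s) → move to end, add 'ay'
Consonant cluster: "gr"
Pig Latin = "ossgray"


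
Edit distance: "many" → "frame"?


Word 1: "many" (length 4)
Word 2: "frame" (length 5)
One optimal edit sequence (insert/delete/substitute each cost 1):
  1. insert 'f'  (+1)
  2. substitute 'm' -> 'r'  (+1)
  3. keep 'a'
  4. substitute 'n' -> 'm'  (+1)
  5. substitute 'y' -> 'e'  (+1)
Total edit operations: 4
Edit distance = 4


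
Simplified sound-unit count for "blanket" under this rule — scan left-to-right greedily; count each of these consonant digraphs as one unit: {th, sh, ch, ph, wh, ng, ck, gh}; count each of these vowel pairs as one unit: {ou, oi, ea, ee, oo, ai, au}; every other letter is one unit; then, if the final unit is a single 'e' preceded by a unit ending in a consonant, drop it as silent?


Word: "blanket" (7 letters)
Left-to-right scan:
  [1] 'b' (letter)
  [2] 'l' (letter)
  [3] 'a' (letter)
  [4] 'n' (letter)
  [5] 'k' (letter)
  [6] 'e' (letter)
  [7] 't' (letter)
Units from scan: 7
Sound units = 7 units


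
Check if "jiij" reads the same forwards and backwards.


Word: "jiij"
Reversed: "jiij"
Forward == Backward? jiij == jiij
Palindrome = Yes


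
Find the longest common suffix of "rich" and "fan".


Word 1: "rich"
Word 2: "fan"
Comparing from end:
  Pos -1: 'h' != 'n' (stop)
LCS = "" (length 0)


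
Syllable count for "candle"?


Word: "candle"
Syllable breakdown: can / dle
Counting: 2 parts
= 2 syllables


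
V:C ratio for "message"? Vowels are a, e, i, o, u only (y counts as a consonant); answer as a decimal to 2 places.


Word: "message"
Vowels (a,e,i,o,u): 3
Consonants: 4
Ratio = 3/4
= 0.75


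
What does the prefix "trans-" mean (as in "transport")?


Prefix: trans-
Example: transport = trans- + port
Meaning = across


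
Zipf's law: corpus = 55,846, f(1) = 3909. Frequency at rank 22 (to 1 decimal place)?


Zipf's law: f(r) = f(1) / r
f(1) = 3909
f(22) = 3909 / 22
= 177.7 occurrences


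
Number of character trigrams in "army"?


Word: "army" (length 4)
Number of 3-grams = length - 3 + 1 = 4 - 3 + 1
= 2


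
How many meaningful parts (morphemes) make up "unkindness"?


Word: "unkindness"
Morphemes: un- + kind + -ness
Each morpheme carries meaning
= 3 morphemes


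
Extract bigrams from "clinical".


Word: "clinical" (length 8)
Number of bigrams = 8 - 2 + 1 = 7
  Position 0: "cl"
  Position 1: "li"
  Position 2: "in"
  Position 3: "ni"
  Position 4: "ic"
  Position 5: "ca"
  Position 6: "al"
Bigrams = "cl", "li", "in", "ni", "ic", "ca", "al"


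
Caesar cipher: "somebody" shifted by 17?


Word: "somebody"
Shift: 17
Each letter → (letter + shift) mod 26:
  's' (18) + 17 = 9 → 'j'
  'o' (14) + 17 = 5 → 'f'
  'm' (12) + 17 = 3 → 'd'
  'e' (4) + 17 = 21 → 'v'
  'b' (1) + 17 = 18 → 's'
  'o' (14) + 17 = 5 → 'f'
  'd' (3) + 17 = 20 → 'u'
  'y' (24) + 17 = 15 → 'p'
Result = "jfdvsfup"


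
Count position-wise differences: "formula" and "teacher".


Comparing character by character (same length = 7):
  Pos 0: 'f' vs 't' !=
  Pos 1: 'o' vs 'e' !=
  Pos 2: 'r' vs 'a' !=
  Pos 3: 'm' vs 'c' !=
  Pos 4: 'u' vs 'h' !=
  Pos 5: 'l' vs 'e' !=
  Pos 6: 'a' vs 'r' !=
Hamming distance = 7


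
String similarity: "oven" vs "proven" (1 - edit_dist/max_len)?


Word 1: "oven" (length 4)
Word 2: "proven" (length 6)
One optimal edit sequence:
  1. insert 'p'  (+1)
  2. insert 'r'  (+1)
  3. keep 'o'
  4. keep 'v'
  5. keep 'e'
  6. keep 'n'
Edit distance = 2
Max length = max(4, 6) = 6
Similarity = 1 - 2/6
= 0.6667


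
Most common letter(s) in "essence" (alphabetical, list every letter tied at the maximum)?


Word: "essence"
Letter counts:
  'c': 1
  'e': 3
  'n': 1
  's': 2
Maximum count = 3
Most frequent = 'e' (3 times each)


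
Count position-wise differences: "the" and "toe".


Comparing character by character (same length = 3):
  Pos 0: 't' vs 't' =
  Pos 1: 'h' vs 'o' !=
  Pos 2: 'e' vs 'e' =
Hamming distance = 1


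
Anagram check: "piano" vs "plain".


Word 1: "piano" → sorted: ainop
Word 2: "plain" → sorted: ailnp
Same letters? ainop != ailnp
Anagram = No


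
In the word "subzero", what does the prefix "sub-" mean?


Prefix: sub-
Example: subzero = sub- + zero
Meaning = under / below


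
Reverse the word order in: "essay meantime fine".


Original: "essay meantime fine"
Words (1..n): essay | meantime | fine
Reversed (n..1): fine | meantime | essay
Result = "fine meantime essay"


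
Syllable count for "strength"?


Word: "strength"
Syllable breakdown: strength
Counting: 1 part
= 1 syllable


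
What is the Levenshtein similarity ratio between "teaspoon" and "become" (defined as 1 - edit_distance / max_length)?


Word 1: "teaspoon" (length 8)
Word 2: "become" (length 6)
One optimal edit sequence:
  1. substitute 't' -> 'b'  (+1)
  2. keep 'e'
  3. delete 'a'  (+1)
  4. delete 's'  (+1)
  5. substitute 'p' -> 'c'  (+1)
  6. keep 'o'
  7. substitute 'o' -> 'm'  (+1)
  8. substitute 'n' -> 'e'  (+1)
Edit distance = 6
Max length = max(8, 6) = 8
Similarity = 1 - 6/8
= 0.2500


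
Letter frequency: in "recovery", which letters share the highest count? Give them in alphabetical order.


Word: "recovery"
Letter counts:
  'c': 1
  'e': 2
  'o': 1
  'r': 2
  'v': 1
  'y': 1
Maximum count = 2
Most frequent = 'e', 'r' (2 times each)


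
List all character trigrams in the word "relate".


Word: "relate" (length 6)
Number of trigrams = 6 - 3 + 1 = 4
  Position 0: "rel"
  Position 1: "ela"
  Position 2: "lat"
  Position 3: "ate"
Trigrams = "rel", "ela", "lat", "ate"


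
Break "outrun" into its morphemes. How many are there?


Word: "outrun"
Morphemes: out- / run
Each morpheme carries meaning
= 2 morphemes


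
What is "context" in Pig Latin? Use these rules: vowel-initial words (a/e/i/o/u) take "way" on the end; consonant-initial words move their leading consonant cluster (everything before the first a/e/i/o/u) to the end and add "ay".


Word: "context"
Starts with consonant(s) → move to end, add 'ay'
Consonant cluster: "c"
Pig Latin = "ontextcay"


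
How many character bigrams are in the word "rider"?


Word: "rider" (length 5)
Number of 2-grams = length - 2 + 1 = 5 - 2 + 1
= 4


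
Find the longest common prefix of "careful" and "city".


Word 1: "careful"
Word 2: "city"
Comparing from start:
  Pos 0: 'c' == 'c'
  Pos 1: 'a' != 'i' (stop)
LCP = "c" (length 1)


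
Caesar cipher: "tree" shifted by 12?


Word: "tree"
Shift: 12
Each letter → (letter + shift) mod 26:
  't' (19) + 12 = 5 → 'f'
  'r' (17) + 12 = 3 → 'd'
  'e' (4) + 12 = 16 → 'q'
  'e' (4) + 12 = 16 → 'q'
Result = "fdqq"


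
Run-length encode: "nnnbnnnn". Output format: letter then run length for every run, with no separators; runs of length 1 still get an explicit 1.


String: "nnnbnnnn"
Scanning for consecutive runs:
  'n' x 3
  'b' x 1
  'n' x 4
RLE = "n3b1n4"


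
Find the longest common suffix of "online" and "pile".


Word 1: "online"
Word 2: "pile"
Comparing from end:
  Pos -1: 'e' == 'e'
  Pos -2: 'n' != 'l' (stop)
LCS = "e" (length 1)


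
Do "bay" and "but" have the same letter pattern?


Pattern of "bay": [0, 1, 2]
Pattern of "but": [0, 1, 2]
Patterns match
Same pattern = Yes


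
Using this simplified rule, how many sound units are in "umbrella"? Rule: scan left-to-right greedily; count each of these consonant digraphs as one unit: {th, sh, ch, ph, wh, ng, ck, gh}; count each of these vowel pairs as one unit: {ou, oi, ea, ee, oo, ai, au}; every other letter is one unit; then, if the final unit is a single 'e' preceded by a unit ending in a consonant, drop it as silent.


Word: "umbrella" (8 letters)
Left-to-right scan:
  (1) 'u' (letter)
  (2) 'm' (letter)
  (3) 'b' (letter)
  (4) 'r' (letter)
  (5) 'e' (letter)
  (6) 'l' (letter)
  (7) 'l' (letter)
  (8) 'a' (letter)
Units from scan: 8
Sound units = 8 units


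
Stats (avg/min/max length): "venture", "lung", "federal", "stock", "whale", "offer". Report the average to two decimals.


Lengths: "venture"=7, "lung"=4, "federal"=7, "stock"=5, "whale"=5, "offer"=5
Sum = 33, Count = 6
Average = 33/6 = 5.50
= avg=5.50, min=4, max=7


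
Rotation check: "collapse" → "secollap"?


Word: "collapse", Candidate: "secollap"
Method: check if candidate is substring of word+word
"collapsecollapse" contains "secollap"? Yes
Is rotation = Yes


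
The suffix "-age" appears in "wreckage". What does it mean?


Suffix: -age
As in: wreckage -> wreck + -age
Meaning = result / collection


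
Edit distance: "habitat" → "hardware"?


Word 1: "habitat" (length 7)
Word 2: "hardware" (length 8)
One optimal edit sequence (insert/delete/substitute each cost 1):
  1. keep 'h'
  2. keep 'a'
  3. substitute 'b' -> 'r'  (+1)
  4. substitute 'i' -> 'd'  (+1)
  5. substitute 't' -> 'w'  (+1)
  6. keep 'a'
  7. insert 'r'  (+1)
  8. substitute 't' -> 'e'  (+1)
Total edit operations: 5
Edit distance = 5


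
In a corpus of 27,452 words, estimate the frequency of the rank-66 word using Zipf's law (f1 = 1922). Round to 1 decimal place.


Zipf's law: f(r) = f(1) / r
f(1) = 1922
f(66) = 1922 / 66
= 29.1 occurrences


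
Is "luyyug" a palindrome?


Word: "luyyug"
Reversed: "guyyul"
Forward == Backward? luyyug != guyyul
Palindrome = No


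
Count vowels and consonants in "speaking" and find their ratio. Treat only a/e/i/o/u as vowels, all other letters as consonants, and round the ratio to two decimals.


Word: "speaking"
Vowels (a,e,i,o,u): 3
Consonants: 5
Ratio = 3/5
= 0.60


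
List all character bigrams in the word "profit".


Word: "profit" (length 6)
Number of bigrams = 6 - 2 + 1 = 5
  Position 0: "pr"
  Position 1: "ro"
  Position 2: "of"
  Position 3: "fi"
  Position 4: "it"
Bigrams = "pr", "ro", "of", "fi", "it"


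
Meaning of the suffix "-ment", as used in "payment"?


Suffix: -ment
Example: payment (pay + -ment)
Meaning = result of action


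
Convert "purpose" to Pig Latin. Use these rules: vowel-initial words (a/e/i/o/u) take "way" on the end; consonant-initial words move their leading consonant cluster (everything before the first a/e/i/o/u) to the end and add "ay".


Word: "purpose"
Starts with consonant(s) → move to end, add 'ay'
Consonant cluster: "p"
Pig Latin = "urposepay"


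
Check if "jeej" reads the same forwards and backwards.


Word: "jeej"
Reversed: "jeej"
Forward == Backward? jeej == jeej
Palindrome = Yes


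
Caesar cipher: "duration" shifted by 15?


Word: "duration"
Shift: 15
Each letter → (letter + shift) mod 26:
  'd' (3) + 15 = 18 → 's'
  'u' (20) + 15 = 9 → 'j'
  'r' (17) + 15 = 6 → 'g'
  'a' (0) + 15 = 15 → 'p'
  't' (19) + 15 = 8 → 'i'
  'i' (8) + 15 = 23 → 'x'
  'o' (14) + 15 = 3 → 'd'
  'n' (13) + 15 = 2 → 'c'
Result = "sjgpixdc"


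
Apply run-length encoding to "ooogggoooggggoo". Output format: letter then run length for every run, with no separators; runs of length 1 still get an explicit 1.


String: "ooogggoooggggoo"
Scanning for consecutive runs:
  'o' x 3
  'g' x 3
  'o' x 3
  'g' x 4
  'o' x 2
RLE = "o3g3o3g4o2"


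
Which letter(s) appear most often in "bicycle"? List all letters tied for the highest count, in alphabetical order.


Word: "bicycle"
Letter counts:
  'b': 1
  'c': 2
  'e': 1
  'i': 1
  'l': 1
  'y': 1
Maximum count = 2
Most frequent = 'c' (2 times each)


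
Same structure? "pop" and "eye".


Pattern of "pop": [0, 1, 0]
Pattern of "eye": [0, 1, 0]
Patterns match
Same pattern = Yes


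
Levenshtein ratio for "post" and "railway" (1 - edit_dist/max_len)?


Word 1: "post" (length 4)
Word 2: "railway" (length 7)
One optimal edit sequence:
  1. insert 'r'  (+1)
  2. insert 'a'  (+1)
  3. insert 'i'  (+1)
  4. substitute 'p' -> 'l'  (+1)
  5. substitute 'o' -> 'w'  (+1)
  6. substitute 's' -> 'a'  (+1)
  7. substitute 't' -> 'y'  (+1)
Edit distance = 7
Max length = max(4, 7) = 7
Similarity = 1 - 7/7
= 0.0000


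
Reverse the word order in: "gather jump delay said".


Original: "gather jump delay said"
Words (1..n): gather | jump | delay | said
Reversed (n..1): said | delay | jump | gather
Result = "said delay jump gather"


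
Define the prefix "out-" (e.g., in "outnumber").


Prefix: out-
Example: outnumber = out- + number
Meaning = surpass


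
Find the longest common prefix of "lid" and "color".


Word 1: "lid"
Word 2: "color"
Comparing from start:
  Pos 0: 'l' != 'c' (stop)
LCP = "" (length 0)


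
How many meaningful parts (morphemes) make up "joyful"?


Word: "joyful"
Morphemes: joy + -ful
Each morpheme carries meaning
= 2 morphemes


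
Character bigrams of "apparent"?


Word: "apparent" (length 8)
Number of bigrams = 8 - 2 + 1 = 7
  Position 0: "ap"
  Position 1: "pp"
  Position 2: "pa"
  Position 3: "ar"
  Position 4: "re"
  Position 5: "en"
  Position 6: "nt"
Bigrams = "ap", "pp", "pa", "ar", "re", "en", "nt"


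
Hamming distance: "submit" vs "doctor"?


Comparing character by character (same length = 6):
  Pos 0: 's' vs 'd' !=
  Pos 1: 'u' vs 'o' !=
  Pos 2: 'b' vs 'c' !=
  Pos 3: 'm' vs 't' !=
  Pos 4: 'i' vs 'o' !=
  Pos 5: 't' vs 'r' !=
Hamming distance = 6


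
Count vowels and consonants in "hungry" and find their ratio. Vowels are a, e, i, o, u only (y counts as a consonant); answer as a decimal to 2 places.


Word: "hungry"
Vowels (a,e,i,o,u): 1
Consonants: 5
Ratio = 1/5
= 0.20


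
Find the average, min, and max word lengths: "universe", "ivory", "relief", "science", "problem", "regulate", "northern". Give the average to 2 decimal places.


Lengths: "universe"=8, "ivory"=5, "relief"=6, "science"=7, "problem"=7, "regulate"=8, "northern"=8
Sum = 49, Count = 7
Average = 49/7 = 7.00
= avg=7.00, min=5, max=8


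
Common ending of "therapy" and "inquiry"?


Word 1: "therapy"
Word 2: "inquiry"
Comparing from end:
  Pos -1: 'y' == 'y'
  Pos -2: 'p' != 'r' (stop)
LCS = "y" (length 1)


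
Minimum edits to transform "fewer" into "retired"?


Word 1: "fewer" (length 5)
Word 2: "retired" (length 7)
One optimal edit sequence (insert/delete/substitute each cost 1):
  1. substitute 'f' -> 'r'  (+1)
  2. keep 'e'
  3. insert 't'  (+1)
  4. insert 'i'  (+1)
  5. substitute 'w' -> 'r'  (+1)
  6. keep 'e'
  7. substitute 'r' -> 'd'  (+1)
Total edit operations: 5
Edit distance = 5


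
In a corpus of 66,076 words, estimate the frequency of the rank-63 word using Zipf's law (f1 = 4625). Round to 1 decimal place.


Zipf's law: f(r) = f(1) / r
f(1) = 4625
f(63) = 4625 / 63
= 73.4 occurrences


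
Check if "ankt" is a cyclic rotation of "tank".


Word: "tank", Candidate: "ankt"
Method: check if candidate is substring of word+word
"tanktank" contains "ankt"? Yes
Is rotation = Yes


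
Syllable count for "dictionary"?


Word: "dictionary"
Syllable breakdown: dic-tion-ar-y
Counting: 4 parts
= 4 syllables


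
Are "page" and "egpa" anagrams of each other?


Word 1: "page" → sorted: aegp
Word 2: "egpa" → sorted: aegp
Same letters? aegp == aegp
Anagram = Yes


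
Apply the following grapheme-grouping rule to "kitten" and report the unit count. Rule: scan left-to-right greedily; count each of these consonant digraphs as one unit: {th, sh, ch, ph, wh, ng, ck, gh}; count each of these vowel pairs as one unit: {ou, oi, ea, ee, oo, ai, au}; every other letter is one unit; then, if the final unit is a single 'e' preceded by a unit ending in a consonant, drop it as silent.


Word: "kitten" (6 letters)
Left-to-right scan:
  (1) 'k' (letter)
  (2) 'i' (letter)
  (3) 't' (letter)
  (4) 't' (letter)
  (5) 'e' (letter)
  (6) 'n' (letter)
Units from scan: 6
Sound units = 6 units


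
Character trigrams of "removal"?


Word: "removal" (length 7)
Number of trigrams = 7 - 3 + 1 = 5
  Position 0: "rem"
  Position 1: "emo"
  Position 2: "mov"
  Position 3: "ova"
  Position 4: "val"
Trigrams = "rem", "emo", "mov", "ova", "val"


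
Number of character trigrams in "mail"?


Word: "mail" (length 4)
Number of 3-grams = length - 3 + 1 = 4 - 3 + 1
= 2


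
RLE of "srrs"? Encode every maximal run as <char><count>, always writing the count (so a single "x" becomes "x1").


String: "srrs"
Scanning for consecutive runs:
  's' x 1
  'r' x 2
  's' x 1
RLE = "s1r2s1"


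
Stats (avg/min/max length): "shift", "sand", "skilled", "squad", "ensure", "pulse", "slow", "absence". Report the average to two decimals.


Lengths: "shift"=5, "sand"=4, "skilled"=7, "squad"=5, "ensure"=6, "pulse"=5, "slow"=4, "absence"=7
Sum = 43, Count = 8
Average = 43/8 = 5.38
= avg=5.38, min=4, max=7


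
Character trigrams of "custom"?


Word: "custom" (length 6)
Number of trigrams = 6 - 3 + 1 = 4
  Position 0: "cus"
  Position 1: "ust"
  Position 2: "sto"
  Position 3: "tom"
Trigrams = "cus", "ust", "sto", "tom"


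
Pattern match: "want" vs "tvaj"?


Pattern of "want": [0, 1, 2, 3]
Pattern of "tvaj": [0, 1, 2, 3]
Patterns match
Same pattern = Yes


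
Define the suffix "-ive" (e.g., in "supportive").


Suffix: -ive
Example: supportive (support + -ive)
Meaning = tending to


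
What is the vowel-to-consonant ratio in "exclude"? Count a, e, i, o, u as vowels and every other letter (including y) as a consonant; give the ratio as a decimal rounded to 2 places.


Word: "exclude"
Vowels (a,e,i,o,u): 3
Consonants: 4
Ratio = 3/4
= 0.75


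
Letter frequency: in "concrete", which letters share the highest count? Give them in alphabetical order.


Word: "concrete"
Letter counts:
  'c': 2
  'e': 2
  'n': 1
  'o': 1
  'r': 1
  't': 1
Maximum count = 2
Most frequent = 'c', 'e' (2 times each)


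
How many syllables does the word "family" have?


Word: "family"
Syllable breakdown: fam | i | ly
Counting: 3 parts
= 3 syllables


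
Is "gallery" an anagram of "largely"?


Word 1: "largely" → sorted: aegllry
Word 2: "gallery" → sorted: aegllry
Same letters? aegllry == aegllry
Anagram = Yes


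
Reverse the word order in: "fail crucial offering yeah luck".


Original: "fail crucial offering yeah luck"
Words (1..n): fail | crucial | offering | yeah | luck
Reversed (n..1): luck | yeah | offering | crucial | fail
Result = "luck yeah offering crucial fail"


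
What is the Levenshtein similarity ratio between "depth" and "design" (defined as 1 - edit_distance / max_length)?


Word 1: "depth" (length 5)
Word 2: "design" (length 6)
One optimal edit sequence:
  1. keep 'd'
  2. keep 'e'
  3. insert 's'  (+1)
  4. substitute 'p' -> 'i'  (+1)
  5. substitute 't' -> 'g'  (+1)
  6. substitute 'h' -> 'n'  (+1)
Edit distance = 4
Max length = max(5, 6) = 6
Similarity = 1 - 4/6
= 0.3333


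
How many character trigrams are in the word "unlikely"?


Word: "unlikely" (length 8)
Number of 3-grams = length - 3 + 1 = 8 - 3 + 1
= 6
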